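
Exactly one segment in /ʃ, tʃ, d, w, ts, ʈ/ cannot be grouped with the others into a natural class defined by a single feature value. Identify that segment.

w

[labial] (equivalently [sonorant], [coronal], [dorsal], [round]) groups all but one: /ʃ, ts, d, ʈ, tʃ/ share [-labial] while /w/ (labial-velar glide) alone is [+labial]. Removing any other segment would not leave a single-feature class that excludes it.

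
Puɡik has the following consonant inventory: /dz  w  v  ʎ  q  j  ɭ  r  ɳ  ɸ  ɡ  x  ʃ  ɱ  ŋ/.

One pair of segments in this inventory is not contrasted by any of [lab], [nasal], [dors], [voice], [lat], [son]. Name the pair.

Both /q/ and /x/ are [−labial], [−nasal], [+dorsal], [−voice], [−lateral], [−sonorant]. Since the list omits [continuant] and [high] — which do distinguish the voiceless uvular stop from the voiceless velar fricative — this pair collapses; all other pairs remain distinct.

q, x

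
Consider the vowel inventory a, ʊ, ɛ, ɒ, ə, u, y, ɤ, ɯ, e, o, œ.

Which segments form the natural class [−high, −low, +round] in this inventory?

o, œ

First, the [−high] segments are /a, ɛ, ɒ, ə, ɤ, e, o, œ/.
Then [−low] gives /ɛ, ə, ɤ, e, o, œ/.
Then [+round] leaves /o, œ/.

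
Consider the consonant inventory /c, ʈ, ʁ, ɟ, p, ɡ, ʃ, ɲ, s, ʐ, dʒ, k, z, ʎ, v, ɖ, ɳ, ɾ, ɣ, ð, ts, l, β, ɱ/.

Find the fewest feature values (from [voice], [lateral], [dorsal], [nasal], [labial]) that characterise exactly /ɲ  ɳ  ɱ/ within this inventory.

[+nasal]

/ɲ, ɳ, ɱ/ are exactly the [+nasal] segments in the inventory, so a single feature suffices.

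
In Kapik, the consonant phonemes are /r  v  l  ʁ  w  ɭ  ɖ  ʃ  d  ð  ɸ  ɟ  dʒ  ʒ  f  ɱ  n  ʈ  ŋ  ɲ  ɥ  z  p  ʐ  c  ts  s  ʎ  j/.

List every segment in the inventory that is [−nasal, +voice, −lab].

Eliminate segments failing any feature: /v, w, ɥ/ are [+labial]; /ʃ, ɸ, f, ʈ, p, c, ts, s/ are [−voice]; /ɱ, n, ŋ, ɲ/ are [+nasal]. The remaining /r, l, ʁ, ɭ, ɖ, d, ð, ɟ, dʒ, ʒ, z, ʐ, ʎ, j/ satisfy [−nasal], [+voice], [−labial].

r, l, ʁ, ɭ, ɖ, d, ð, ɟ, dʒ, ʒ, z, ʐ, ʎ, j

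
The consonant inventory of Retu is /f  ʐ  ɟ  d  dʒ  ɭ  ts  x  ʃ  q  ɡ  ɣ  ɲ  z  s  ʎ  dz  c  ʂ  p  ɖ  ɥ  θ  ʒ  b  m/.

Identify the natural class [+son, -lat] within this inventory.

ɲ, ɥ, m

Checking each segment against [+sonorant], [-lateral]: /ɲ/ (palatal nasal), /ɥ/ (labial-palatal glide), /m/ (bilabial nasal) satisfy every feature; every other segment in the inventory fails at least one.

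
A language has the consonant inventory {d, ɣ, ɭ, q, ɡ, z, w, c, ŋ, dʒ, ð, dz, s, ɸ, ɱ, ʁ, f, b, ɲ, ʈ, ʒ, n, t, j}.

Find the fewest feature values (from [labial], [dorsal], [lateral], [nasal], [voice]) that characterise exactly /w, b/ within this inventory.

[+voice, −nasal, +labial]

The class [+voice], [−nasal], [+labial] has exactly /w, b/ as its extension in this inventory. No smaller conjunction from the listed features achieves this: [−nasal, +labial] alone would also admit /ɸ, f/; [+voice, +labial] alone would also admit /ɱ/; [+voice, −nasal] alone would also admit /d, ɣ, ɭ, ɡ, …/; and checking the remaining two-feature bundles turns up none with this extension.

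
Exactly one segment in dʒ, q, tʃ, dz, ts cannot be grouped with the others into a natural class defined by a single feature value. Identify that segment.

q

[delayed release] (equivalently [strident], [coronal], [dorsal]) groups all but one: /ts, tʃ, dz, dʒ/ share [+delayed release] while /q/ (voiceless uvular stop) alone is [−delayed release]. Removing any other segment would not leave a single-feature class that excludes it.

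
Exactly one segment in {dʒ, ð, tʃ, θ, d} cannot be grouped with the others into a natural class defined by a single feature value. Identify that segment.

[distributed] groups all but one: /dʒ, θ, ð, tʃ/ share [+distributed] while /d/ (voiced alveolar stop) alone is [−distributed]. Removing any other segment would not leave a single-feature class that excludes it.

d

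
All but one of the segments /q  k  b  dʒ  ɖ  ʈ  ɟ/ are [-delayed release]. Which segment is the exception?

dʒ

/dʒ/ is the voiced postalveolar affricate, which is [+delayed release]; the rest — /k, ɟ, q, ɖ, b, ʈ/ — are [-delayed release].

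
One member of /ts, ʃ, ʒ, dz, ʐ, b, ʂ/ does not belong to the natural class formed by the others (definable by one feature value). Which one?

b

The remaining segments after removing /b/ share [+strident]; /b/ (voiced bilabial stop) is [−strident]. For every other candidate removal, the leftover set fails to share any single feature value that the removed segment lacks.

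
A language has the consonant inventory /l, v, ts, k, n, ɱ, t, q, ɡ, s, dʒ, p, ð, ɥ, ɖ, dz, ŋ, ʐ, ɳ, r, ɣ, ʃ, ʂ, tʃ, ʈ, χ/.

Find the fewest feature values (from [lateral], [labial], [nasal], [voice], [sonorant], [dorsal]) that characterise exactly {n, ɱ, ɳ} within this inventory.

/n, ɱ, ɳ/ are all [+nasal], [-dorsal], and no other segment in the inventory matches both values. Dropping any one of them over-generates: [-dorsal] alone would also admit /l, v, ts, t, …/; [+nasal] alone would also admit /ŋ/. No other single listed feature picks out exactly this set either, so fewer than two features will not do.

[+nasal, -dorsal]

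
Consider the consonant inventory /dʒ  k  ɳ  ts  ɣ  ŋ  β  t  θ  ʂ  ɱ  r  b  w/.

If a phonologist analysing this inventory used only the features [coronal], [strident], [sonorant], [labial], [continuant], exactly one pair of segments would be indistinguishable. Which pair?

dʒ, ts

Both /dʒ/ and /ts/ are [+coronal], [+strident], [−sonorant], [−labial], [−continuant]. Since the list omits [voice], [anterior] and [distributed] — which do distinguish the voiced postalveolar affricate from the voiceless alveolar affricate — this pair collapses; all other pairs remain distinct.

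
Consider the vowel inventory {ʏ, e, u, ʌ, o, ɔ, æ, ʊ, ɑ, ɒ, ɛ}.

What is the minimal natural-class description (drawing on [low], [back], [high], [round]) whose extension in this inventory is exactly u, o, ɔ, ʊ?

/u, o, ɔ, ʊ/ are all [-low], [+back], [+round], and no other segment in the inventory matches all three values. Dropping any one of them over-generates: [+back, +round] alone would also admit /ɒ/; [-low, +round] alone would also admit /ʏ/; [-low, +back] alone would also admit /ʌ/. No other combination of two listed features picks out exactly this set either, so fewer than three features will not do.

[-low, +back, +round]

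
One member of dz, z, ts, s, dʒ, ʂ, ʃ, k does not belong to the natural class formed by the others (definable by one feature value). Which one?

[strident] (equivalently [coronal], [dorsal]) groups all but one: /ʂ, dz, s, dʒ, ʃ, ts, z/ share [+strident] while /k/ (voiceless velar stop) alone is [-strident]. Removing any other segment would not leave a single-feature class that excludes it.

k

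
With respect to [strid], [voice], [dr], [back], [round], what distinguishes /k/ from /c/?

/k/ (voiceless velar stop) and /c/ (voiceless palatal stop) agree on [-strident], [-voice], [-delayed release], [-round]. They differ on [back] (/k/ [+], /c/ [-]).

[back]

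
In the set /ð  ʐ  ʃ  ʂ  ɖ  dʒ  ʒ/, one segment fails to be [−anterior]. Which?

/dʒ, ʒ, ɖ, ʃ, ʂ, ʐ/ are all [−anterior]; /ð/ (voiced dental fricative) is [+anterior].

ð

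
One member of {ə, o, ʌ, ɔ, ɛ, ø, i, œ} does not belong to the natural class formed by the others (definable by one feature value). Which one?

i

[high] groups all but one: /o, ø, ʌ, œ, ɔ, ɛ, ə/ share [-high] while /i/ (high front unrounded tense vowel) alone is [+high]. Removing any other segment would not leave a single-feature class that excludes it.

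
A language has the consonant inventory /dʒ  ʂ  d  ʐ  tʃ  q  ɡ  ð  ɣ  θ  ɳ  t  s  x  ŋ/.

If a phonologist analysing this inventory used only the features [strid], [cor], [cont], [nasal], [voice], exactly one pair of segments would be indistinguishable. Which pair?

On the given features, /s/ and /ʂ/ have an identical profile: [+strident], [+coronal], [+continuant], [−nasal], [−voice]. No other two segments in the inventory coincide on all 5 features. (They do differ in [anterior], which is not among the given features.)

s, ʂ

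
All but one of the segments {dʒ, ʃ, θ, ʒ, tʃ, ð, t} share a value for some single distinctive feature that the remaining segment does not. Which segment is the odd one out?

t

/ʒ, ʃ, θ, dʒ, ð, tʃ/ are all [+distributed], but /t/ (voiceless alveolar stop) is [-distributed]. No other single segment can be removed to leave a set sharing one feature value that the removed segment lacks, so /t/ is the odd one out.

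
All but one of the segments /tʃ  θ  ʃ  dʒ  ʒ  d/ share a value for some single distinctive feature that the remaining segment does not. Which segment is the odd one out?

d

The remaining segments after removing /d/ share [+distributed]; /d/ (voiced alveolar stop) is [−distributed]. For every other candidate removal, the leftover set fails to share any single feature value that the removed segment lacks.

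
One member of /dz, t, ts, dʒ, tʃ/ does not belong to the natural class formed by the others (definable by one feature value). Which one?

t

[delayed release] (equivalently [strident]) groups all but one: /dz, ts, tʃ, dʒ/ share [+delayed release] while /t/ (voiceless alveolar stop) alone is [-delayed release]. Removing any other segment would not leave a single-feature class that excludes it.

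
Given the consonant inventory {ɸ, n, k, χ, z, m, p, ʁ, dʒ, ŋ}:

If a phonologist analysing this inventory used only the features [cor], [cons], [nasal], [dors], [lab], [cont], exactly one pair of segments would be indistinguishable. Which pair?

Both /χ/ and /ʁ/ are [-coronal], [+consonantal], [-nasal], [+dorsal], [-labial], [+continuant]. Since the list omits [voice] — which does distinguish the voiceless uvular fricative from the voiced uvular fricative — this pair collapses; all other pairs remain distinct.

χ, ʁ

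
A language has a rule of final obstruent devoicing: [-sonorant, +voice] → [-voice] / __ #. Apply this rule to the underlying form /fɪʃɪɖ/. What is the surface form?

[fɪʃɪʈ]

The only segment in the rule's environment that also matches [-sonorant, +voice] is /ɖ/. Applying [-voice] turns the voiced retroflex stop into /ʈ/ (voiceless retroflex stop), giving [fɪʃɪʈ].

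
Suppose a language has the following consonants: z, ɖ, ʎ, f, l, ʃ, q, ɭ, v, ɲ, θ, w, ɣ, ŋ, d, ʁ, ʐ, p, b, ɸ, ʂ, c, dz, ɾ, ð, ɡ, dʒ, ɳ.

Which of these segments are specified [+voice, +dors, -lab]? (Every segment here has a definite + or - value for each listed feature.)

Eliminate segments failing any feature: /z, ɖ, l, ɭ, v, d, ʐ, b, dz, ɾ, ð, dʒ, ɳ/ are [-dorsal]; /f, ʃ, q, θ, p, ɸ, ʂ, c/ are [-voice]; /w/ is [+labial]. The remaining /ʎ, ɲ, ɣ, ŋ, ʁ, ɡ/ satisfy [+voice], [+dorsal], [-labial].

ʎ, ɲ, ɣ, ŋ, ʁ, ɡ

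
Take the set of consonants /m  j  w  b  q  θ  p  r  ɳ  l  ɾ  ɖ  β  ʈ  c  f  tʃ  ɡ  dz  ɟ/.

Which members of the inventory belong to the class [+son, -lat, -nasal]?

j, w, r, ɾ

Checking each segment against [+sonorant], [-lateral], [-nasal]: /j/ (palatal glide), /w/ (labial-velar glide), /r/ (alveolar trill), /ɾ/ (alveolar tap) satisfy every feature; every other segment in the inventory fails at least one.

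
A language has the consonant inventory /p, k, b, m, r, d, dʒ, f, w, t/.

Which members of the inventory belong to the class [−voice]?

The [−voice] segments here are /p, k, f, t/; the remaining /b, m, r, d, dʒ, w/ are [+voice].

p, k, f, t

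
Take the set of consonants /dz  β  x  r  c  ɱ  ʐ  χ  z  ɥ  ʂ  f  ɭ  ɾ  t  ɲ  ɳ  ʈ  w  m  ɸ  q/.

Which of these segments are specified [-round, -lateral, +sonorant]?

The [-round] segments are /dz, β, x, r, c, ɱ, ʐ, χ, z, ʂ, f, ɭ, ɾ, t, ɲ, ɳ, ʈ, m, ɸ, q/.
Among these, [-lateral] gives /dz, β, x, r, c, ɱ, ʐ, χ, z, ʂ, f, ɾ, t, ɲ, ɳ, ʈ, m, ɸ, q/.
Then [+sonorant] leaves /r, ɱ, ɾ, ɲ, ɳ, m/.

r, ɱ, ɾ, ɲ, ɳ, m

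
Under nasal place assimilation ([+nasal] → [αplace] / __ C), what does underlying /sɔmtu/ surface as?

[sɔntu]

In /sɔmtu/, the nasal /m/ precedes /t/, which is [+coronal]. The nasal assimilates in place, becoming the [+coronal] nasal /n/. The surface form is [sɔntu].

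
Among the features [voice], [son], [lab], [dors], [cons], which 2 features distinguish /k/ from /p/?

[labial], [dorsal]

/k/ (voiceless velar stop) and /p/ (voiceless bilabial stop) agree on [−voice], [−sonorant], [+consonantal]. They differ on [labial] (/k/ [−], /p/ [+]), [dorsal] (/k/ [+], /p/ [−]).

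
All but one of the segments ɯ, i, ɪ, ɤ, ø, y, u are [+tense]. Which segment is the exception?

ɪ

/y, ɤ, i, u, ø, ɯ/ are all [+tense]; /ɪ/ (high front unrounded lax vowel) is [−tense].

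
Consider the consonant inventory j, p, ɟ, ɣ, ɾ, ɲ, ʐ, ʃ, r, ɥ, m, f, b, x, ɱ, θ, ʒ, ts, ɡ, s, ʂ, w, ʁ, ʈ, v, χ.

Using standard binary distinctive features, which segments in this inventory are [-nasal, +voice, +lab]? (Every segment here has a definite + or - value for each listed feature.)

ɥ, b, w, v

First, the [-nasal] segments are /j, p, ɟ, ɣ, ɾ, ʐ, ʃ, r, ɥ, f, b, x, θ, ʒ, ts, ɡ, s, ʂ, w, ʁ, ʈ, v, χ/.
Intersecting with [+voice] gives /j, ɟ, ɣ, ɾ, ʐ, r, ɥ, b, ʒ, ɡ, w, ʁ, v/.
Within that set, [+labial] leaves /ɥ, b, w, v/.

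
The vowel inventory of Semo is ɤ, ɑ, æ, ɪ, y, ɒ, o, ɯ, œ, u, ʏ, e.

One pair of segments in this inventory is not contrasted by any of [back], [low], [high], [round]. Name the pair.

On the given features, /y/ and /ʏ/ have an identical profile: [−back], [−low], [+high], [+round]. No other two segments in the inventory coincide on all 4 features. (They do differ in [tense], which is not among the given features.)

y, ʏ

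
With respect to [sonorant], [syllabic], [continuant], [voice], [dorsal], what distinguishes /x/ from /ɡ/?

The two segments share [-sonorant], [-syllabic], [+dorsal]. The only features from the list on which they differ: /x/ is [-voice] while /ɡ/ is [+voice]; /x/ is [+continuant] while /ɡ/ is [-continuant].

[voice], [continuant]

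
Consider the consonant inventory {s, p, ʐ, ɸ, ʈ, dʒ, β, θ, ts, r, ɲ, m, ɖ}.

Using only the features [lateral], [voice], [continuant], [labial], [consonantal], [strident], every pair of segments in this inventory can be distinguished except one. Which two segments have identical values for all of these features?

/ɖ/ (voiced retroflex stop) and /ɲ/ (palatal nasal) are both [-lateral], [+voice], [-continuant], [-labial], [+consonantal], [-strident], so none of the listed features separates them. (They do differ in [sonorant], [nasal] and [dorsal], which are not among the given features.) Every other pair in the inventory differs on at least one listed feature.

ɖ, ɲ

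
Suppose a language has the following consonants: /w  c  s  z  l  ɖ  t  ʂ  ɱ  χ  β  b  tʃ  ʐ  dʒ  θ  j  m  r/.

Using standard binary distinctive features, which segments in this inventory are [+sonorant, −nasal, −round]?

Checking each segment against [+sonorant], [−nasal], [−round]: /l/ (alveolar lateral approximant), /j/ (palatal glide), /r/ (alveolar trill) satisfy every feature; every other segment in the inventory fails at least one.

l, j, r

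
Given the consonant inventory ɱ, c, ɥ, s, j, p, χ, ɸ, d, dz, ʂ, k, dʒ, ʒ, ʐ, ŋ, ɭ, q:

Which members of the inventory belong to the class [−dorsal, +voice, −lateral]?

ɱ, d, dz, dʒ, ʒ, ʐ

Eliminate segments failing any feature: /c, ɥ, j, χ, k, ŋ, q/ are [+dorsal]; /s, p, ɸ, ʂ/ are [−voice]; /ɭ/ is [+lateral]. The remaining /ɱ, d, dz, dʒ, ʒ, ʐ/ satisfy [−dorsal], [+voice], [−lateral].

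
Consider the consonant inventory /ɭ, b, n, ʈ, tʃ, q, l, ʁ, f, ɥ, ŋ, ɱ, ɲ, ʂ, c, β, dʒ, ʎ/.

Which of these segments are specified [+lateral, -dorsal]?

Among the inventory, the [+lateral] segments are /ɭ, l, ʎ/.
Among these, [-dorsal] leaves /ɭ, l/.

ɭ, l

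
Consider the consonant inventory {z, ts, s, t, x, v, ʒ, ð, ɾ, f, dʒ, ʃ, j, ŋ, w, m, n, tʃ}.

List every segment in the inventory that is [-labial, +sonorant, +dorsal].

j, ŋ

Checking each segment against [-labial], [+sonorant], [+dorsal]: /j/ (palatal glide), /ŋ/ (velar nasal) satisfy every feature; every other segment in the inventory fails at least one.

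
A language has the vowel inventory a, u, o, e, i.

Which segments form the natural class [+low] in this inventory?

a

The [+low] segments here are /a/; the remaining /u, o, e, i/ are [-low].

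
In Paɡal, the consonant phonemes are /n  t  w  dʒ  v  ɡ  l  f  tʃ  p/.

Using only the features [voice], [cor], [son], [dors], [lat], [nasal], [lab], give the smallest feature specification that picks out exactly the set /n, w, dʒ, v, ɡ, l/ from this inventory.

[+voice]

Every target segment is [+voice] and no other inventory member is, so one feature is enough.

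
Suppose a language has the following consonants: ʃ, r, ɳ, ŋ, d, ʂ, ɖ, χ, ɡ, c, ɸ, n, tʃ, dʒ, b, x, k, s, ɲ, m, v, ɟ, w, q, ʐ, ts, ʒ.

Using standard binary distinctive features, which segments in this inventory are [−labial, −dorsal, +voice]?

r, ɳ, d, ɖ, n, dʒ, ʐ, ʒ

Eliminate segments failing any feature: /ʃ, ʂ, tʃ, s, ts/ are [−voice]; /ŋ, χ, ɡ, c, x, k, ɲ, ɟ, q/ are [+dorsal]; /ɸ, b, m, v, w/ are [+labial]. The remaining /r, ɳ, d, ɖ, n, dʒ, ʐ, ʒ/ satisfy [−labial], [−dorsal], [+voice].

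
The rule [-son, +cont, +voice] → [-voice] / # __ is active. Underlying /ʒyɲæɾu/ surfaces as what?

[ʃyɲæɾu]

Only the initial segment /ʒ/ is both word-initial and matches the structural description. It is a voiced postalveolar fricative, so [-son, +cont, +voice] holds; changing it to [-voice] with all other features held fixed yields /ʃ/ (voiceless postalveolar fricative). No other segment meets both the structural description and the environment, so the output is [ʃyɲæɾu].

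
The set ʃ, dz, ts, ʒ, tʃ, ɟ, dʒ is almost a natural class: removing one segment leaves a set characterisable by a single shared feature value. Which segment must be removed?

ɟ

[strident] (equivalently [dorsal]) groups all but one: /tʃ, ʒ, dz, ʃ, ts, dʒ/ share [+strident] while /ɟ/ (voiced palatal stop) alone is [−strident]. Removing any other segment would not leave a single-feature class that excludes it.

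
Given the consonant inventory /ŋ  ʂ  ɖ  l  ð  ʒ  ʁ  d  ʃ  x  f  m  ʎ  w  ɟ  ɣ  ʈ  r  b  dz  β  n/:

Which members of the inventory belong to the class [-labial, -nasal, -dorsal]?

Checking each segment against [-labial], [-nasal], [-dorsal]: /ʂ/ (voiceless retroflex fricative), /ɖ/ (voiced retroflex stop), /l/ (alveolar lateral approximant), /ð/ (voiced dental fricative), /ʒ/ (voiced postalveolar fricative), /d/ (voiced alveolar stop), among others, satisfy every feature; every other segment in the inventory fails at least one.

ʂ, ɖ, l, ð, ʒ, d, ʃ, ʈ, r, dz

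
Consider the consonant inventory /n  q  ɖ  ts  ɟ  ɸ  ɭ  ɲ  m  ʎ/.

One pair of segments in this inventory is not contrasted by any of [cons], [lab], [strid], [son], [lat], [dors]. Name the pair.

q, ɟ

Both /q/ and /ɟ/ are [+consonantal], [−labial], [−strident], [−sonorant], [−lateral], [+dorsal]. Since the list omits [voice], [high] and [back] — which do distinguish the voiceless uvular stop from the voiced palatal stop — this pair collapses; all other pairs remain distinct.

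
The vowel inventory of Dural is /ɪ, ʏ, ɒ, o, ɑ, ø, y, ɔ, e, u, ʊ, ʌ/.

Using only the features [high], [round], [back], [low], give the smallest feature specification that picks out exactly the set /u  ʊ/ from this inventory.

/u, ʊ/ are all [+high], [+back], and no other segment in the inventory matches both values. Dropping any one of them over-generates: [+back] alone would also admit /ɒ, o, ɑ, ɔ, …/; [+high] alone would also admit /ɪ, ʏ, y/. No other single listed feature picks out exactly this set either, so fewer than two features will not do.

[+high, +back]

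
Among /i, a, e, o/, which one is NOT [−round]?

o

/e, i, a/ are all [−round]; /o/ (mid back rounded tense vowel) is [+round].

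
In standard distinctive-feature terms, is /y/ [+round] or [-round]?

[+round]

/y/ is the high front rounded tense vowel, hence [+round].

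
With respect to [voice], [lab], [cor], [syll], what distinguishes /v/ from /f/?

[voice]

The two segments share [+labial], [−coronal], [−syllabic]. The only feature from the list on which they differ: /v/ is [+voice] while /f/ is [−voice].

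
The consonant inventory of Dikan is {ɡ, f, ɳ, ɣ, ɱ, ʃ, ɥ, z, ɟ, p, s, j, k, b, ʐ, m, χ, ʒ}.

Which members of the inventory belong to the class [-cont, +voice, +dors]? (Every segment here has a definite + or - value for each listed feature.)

ɡ, ɟ

The [-continuant] segments are /ɡ, ɳ, ɱ, ɟ, p, k, b, m/.
Then [+voice] gives /ɡ, ɳ, ɱ, ɟ, b, m/.
Then [+dorsal] leaves /ɡ, ɟ/.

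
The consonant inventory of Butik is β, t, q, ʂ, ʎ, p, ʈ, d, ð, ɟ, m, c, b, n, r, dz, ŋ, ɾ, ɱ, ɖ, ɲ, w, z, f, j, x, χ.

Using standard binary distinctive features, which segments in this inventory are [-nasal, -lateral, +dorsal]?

Among the inventory, the [-nasal] segments are /β, t, q, ʂ, ʎ, p, ʈ, d, ð, ɟ, c, b, r, dz, ɾ, ɖ, w, z, f, j, x, χ/.
Of those, [-lateral] gives /β, t, q, ʂ, p, ʈ, d, ð, ɟ, c, b, r, dz, ɾ, ɖ, w, z, f, j, x, χ/.
Then [+dorsal] leaves /q, ɟ, c, w, j, x, χ/.

q, ɟ, c, w, j, x, χ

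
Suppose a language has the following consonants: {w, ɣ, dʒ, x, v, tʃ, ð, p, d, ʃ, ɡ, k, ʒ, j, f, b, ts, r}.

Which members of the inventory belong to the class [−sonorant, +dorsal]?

Checking each segment against [−sonorant], [+dorsal]: /ɣ/ (voiced velar fricative), /x/ (voiceless velar fricative), /ɡ/ (voiced velar stop), /k/ (voiceless velar stop) satisfy every feature; every other segment in the inventory fails at least one.

ɣ, x, ɡ, k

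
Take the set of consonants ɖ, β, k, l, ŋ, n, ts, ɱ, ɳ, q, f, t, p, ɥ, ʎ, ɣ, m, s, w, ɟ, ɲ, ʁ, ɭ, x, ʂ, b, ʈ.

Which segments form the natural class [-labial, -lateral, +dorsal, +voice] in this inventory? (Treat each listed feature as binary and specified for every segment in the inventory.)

ŋ, ɣ, ɟ, ɲ, ʁ

Eliminate segments failing any feature: /ɖ, n, ts, ɳ, t, s, ʂ, ʈ/ are [-dorsal]; /β, ɱ, f, p, ɥ, m, w, b/ are [+labial]; /k, q, x/ are [-voice]; /l, ʎ, ɭ/ are [+lateral]. The remaining /ŋ, ɣ, ɟ, ɲ, ʁ/ satisfy [-labial], [-lateral], [+dorsal], [+voice].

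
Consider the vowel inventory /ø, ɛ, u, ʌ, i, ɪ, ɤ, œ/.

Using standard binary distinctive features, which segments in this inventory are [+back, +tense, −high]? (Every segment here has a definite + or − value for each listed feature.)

ɤ

The [+back] segments are /u, ʌ, ɤ/.
Within that set, [+tense] gives /u, ɤ/.
Among these, [−high] leaves /ɤ/.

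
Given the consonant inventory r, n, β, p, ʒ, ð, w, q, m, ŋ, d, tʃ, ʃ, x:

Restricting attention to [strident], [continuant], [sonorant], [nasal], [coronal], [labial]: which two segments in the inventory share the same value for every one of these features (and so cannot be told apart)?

ʒ, ʃ

On the given features, /ʒ/ and /ʃ/ have an identical profile: [+strident], [+continuant], [−sonorant], [−nasal], [+coronal], [−labial]. No other two segments in the inventory coincide on all 6 features. (They do differ in [voice], which is not among the given features.)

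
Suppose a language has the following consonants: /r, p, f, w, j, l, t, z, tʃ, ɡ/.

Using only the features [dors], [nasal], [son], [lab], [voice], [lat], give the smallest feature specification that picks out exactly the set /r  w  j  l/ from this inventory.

[+son]

/r, w, j, l/ are exactly the [+sonorant] segments in the inventory, so a single feature suffices.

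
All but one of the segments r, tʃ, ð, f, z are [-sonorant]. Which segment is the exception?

r

/r/ is the alveolar trill, which is [+sonorant]; the rest — /z, f, tʃ, ð/ — are [-sonorant].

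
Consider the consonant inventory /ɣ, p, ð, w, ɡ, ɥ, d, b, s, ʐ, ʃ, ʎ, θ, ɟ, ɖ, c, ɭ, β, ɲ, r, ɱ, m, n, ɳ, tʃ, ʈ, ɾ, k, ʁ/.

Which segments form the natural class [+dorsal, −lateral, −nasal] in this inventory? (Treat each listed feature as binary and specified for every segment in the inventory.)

ɣ, w, ɡ, ɥ, ɟ, c, k, ʁ

Eliminate segments failing any feature: /p, ð, d, b, s, ʐ, ʃ, θ, ɖ, ɭ, β, r, ɱ, m, n, ɳ, tʃ, ʈ, ɾ/ are [−dorsal]; /ʎ/ is [+lateral]; /ɲ/ is [+nasal]. The remaining /ɣ, w, ɡ, ɥ, ɟ, c, k, ʁ/ satisfy [+dorsal], [−lateral], [−nasal].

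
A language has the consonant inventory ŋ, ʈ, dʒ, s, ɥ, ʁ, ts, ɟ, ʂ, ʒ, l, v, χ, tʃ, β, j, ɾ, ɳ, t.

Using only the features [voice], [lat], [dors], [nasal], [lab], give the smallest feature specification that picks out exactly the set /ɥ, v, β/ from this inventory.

/ɥ, v, β/ are exactly the [+labial] segments in the inventory, so a single feature suffices.

[+lab]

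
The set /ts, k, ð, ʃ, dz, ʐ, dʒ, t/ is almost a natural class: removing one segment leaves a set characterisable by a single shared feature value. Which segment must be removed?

k

[coronal] (equivalently [dorsal]) groups all but one: /ʃ, ts, ð, dʒ, ʐ, dz, t/ share [+coronal] while /k/ (voiceless velar stop) alone is [-coronal]. Removing any other segment would not leave a single-feature class that excludes it.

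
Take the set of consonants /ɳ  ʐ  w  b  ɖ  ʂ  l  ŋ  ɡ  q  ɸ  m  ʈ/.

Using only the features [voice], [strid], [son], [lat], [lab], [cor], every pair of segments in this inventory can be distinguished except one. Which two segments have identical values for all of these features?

Both /m/ and /w/ are [+voice], [−strident], [+sonorant], [−lateral], [+labial], [−coronal]. Since the list omits [nasal], [continuant], [round] and [dorsal] — which do distinguish the bilabial nasal from the labial-velar glide — this pair collapses; all other pairs remain distinct.

m, w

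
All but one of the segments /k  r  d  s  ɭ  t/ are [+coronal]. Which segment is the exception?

k

/r, t, ɭ, s, d/ are all [+coronal]; /k/ (voiceless velar stop) is [−coronal].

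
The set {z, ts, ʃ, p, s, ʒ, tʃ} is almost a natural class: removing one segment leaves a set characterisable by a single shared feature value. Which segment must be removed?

p

The remaining segments after removing /p/ share [+strident]; /p/ (voiceless bilabial stop) is [−strident]. For every other candidate removal, the leftover set fails to share any single feature value that the removed segment lacks.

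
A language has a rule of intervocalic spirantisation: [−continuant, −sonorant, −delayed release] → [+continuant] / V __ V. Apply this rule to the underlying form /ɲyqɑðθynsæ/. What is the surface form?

[ɲyχɑðθynsæ]

Only /q/ occurs between two vowels (/y/ __ /ɑ/) and matches the structural description. It is a voiceless uvular stop, so [−continuant, −sonorant, −delayed release] holds; changing it to [+continuant] with all other features held fixed yields /χ/ (voiceless uvular fricative). No other segment meets both the structural description and the environment, so the output is [ɲyχɑðθynsæ].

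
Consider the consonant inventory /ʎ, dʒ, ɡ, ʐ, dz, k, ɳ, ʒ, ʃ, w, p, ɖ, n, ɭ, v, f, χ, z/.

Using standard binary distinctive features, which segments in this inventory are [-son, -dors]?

Checking each segment against [-sonorant], [-dorsal]: /dʒ/ (voiced postalveolar affricate), /ʐ/ (voiced retroflex fricative), /dz/ (voiced alveolar affricate), /ʒ/ (voiced postalveolar fricative), /ʃ/ (voiceless postalveolar fricative), /p/ (voiceless bilabial stop), among others, satisfy every feature; every other segment in the inventory fails at least one.

dʒ, ʐ, dz, ʒ, ʃ, p, ɖ, v, f, z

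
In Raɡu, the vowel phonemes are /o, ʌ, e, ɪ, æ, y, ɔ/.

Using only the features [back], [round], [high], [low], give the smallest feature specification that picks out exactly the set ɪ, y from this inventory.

[+high]

/ɪ, y/ are exactly the [+high] segments in the inventory, so a single feature suffices.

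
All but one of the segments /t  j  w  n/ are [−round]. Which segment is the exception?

w

/w/ is the labial-velar glide, which is [+round]; the rest — /n, t, j/ — are [−round].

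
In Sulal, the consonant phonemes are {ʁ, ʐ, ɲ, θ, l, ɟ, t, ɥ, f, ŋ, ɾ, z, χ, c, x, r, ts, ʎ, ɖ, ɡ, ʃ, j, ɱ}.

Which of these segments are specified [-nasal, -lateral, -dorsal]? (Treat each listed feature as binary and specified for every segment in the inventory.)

Checking each segment against [-nasal], [-lateral], [-dorsal]: /ʐ/ (voiced retroflex fricative), /θ/ (voiceless dental fricative), /t/ (voiceless alveolar stop), /f/ (voiceless labiodental fricative), /ɾ/ (alveolar tap), /z/ (voiced alveolar fricative), among others, satisfy every feature; every other segment in the inventory fails at least one.

ʐ, θ, t, f, ɾ, z, r, ts, ɖ, ʃ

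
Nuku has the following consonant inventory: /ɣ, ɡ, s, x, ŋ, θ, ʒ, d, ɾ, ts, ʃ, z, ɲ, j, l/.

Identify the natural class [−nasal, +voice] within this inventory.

ɣ, ɡ, ʒ, d, ɾ, z, j, l

Checking each segment against [−nasal], [+voice]: /ɣ/ (voiced velar fricative), /ɡ/ (voiced velar stop), /ʒ/ (voiced postalveolar fricative), /d/ (voiced alveolar stop), /ɾ/ (alveolar tap), /z/ (voiced alveolar fricative), among others, satisfy every feature; every other segment in the inventory fails at least one.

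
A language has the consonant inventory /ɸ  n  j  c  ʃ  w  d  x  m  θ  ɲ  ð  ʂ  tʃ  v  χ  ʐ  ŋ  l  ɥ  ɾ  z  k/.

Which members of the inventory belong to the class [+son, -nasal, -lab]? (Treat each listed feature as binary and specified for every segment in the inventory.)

Among the inventory, the [+sonorant] segments are /n, j, w, m, ɲ, ŋ, l, ɥ, ɾ/.
Of those, [-nasal] gives /j, w, l, ɥ, ɾ/.
Within that set, [-labial] leaves /j, l, ɾ/.

j, l, ɾ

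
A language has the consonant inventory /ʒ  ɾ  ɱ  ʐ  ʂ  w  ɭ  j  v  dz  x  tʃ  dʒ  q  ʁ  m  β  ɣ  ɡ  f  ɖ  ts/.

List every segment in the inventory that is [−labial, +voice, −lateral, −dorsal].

First, the [−labial] segments are /ʒ, ɾ, ʐ, ʂ, ɭ, j, dz, x, tʃ, dʒ, q, ʁ, ɣ, ɡ, ɖ, ts/.
Of those, [+voice] gives /ʒ, ɾ, ʐ, ɭ, j, dz, dʒ, ʁ, ɣ, ɡ, ɖ/.
Then [−lateral] gives /ʒ, ɾ, ʐ, j, dz, dʒ, ʁ, ɣ, ɡ, ɖ/.
Within that set, [−dorsal] leaves /ʒ, ɾ, ʐ, dz, dʒ, ɖ/.

ʒ, ɾ, ʐ, dz, dʒ, ɖ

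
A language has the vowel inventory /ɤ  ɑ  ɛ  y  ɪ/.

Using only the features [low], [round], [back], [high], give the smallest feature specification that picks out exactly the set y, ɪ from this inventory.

[+high]

/y, ɪ/ are exactly the [+high] segments in the inventory, so a single feature suffices.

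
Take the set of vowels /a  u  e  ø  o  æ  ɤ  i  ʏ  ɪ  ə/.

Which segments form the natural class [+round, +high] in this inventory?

Eliminate segments failing any feature: /a, e, æ, ɤ, i, ɪ, ə/ are [−round]; /ø, o/ are [−high]. The remaining /u, ʏ/ satisfy [+round], [+high].

u, ʏ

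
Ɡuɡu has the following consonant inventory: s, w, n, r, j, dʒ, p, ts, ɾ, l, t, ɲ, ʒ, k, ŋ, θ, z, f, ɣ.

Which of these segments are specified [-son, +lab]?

p, f

The [-sonorant] segments are /s, dʒ, p, ts, t, ʒ, k, θ, z, f, ɣ/.
Among these, [+labial] leaves /p, f/.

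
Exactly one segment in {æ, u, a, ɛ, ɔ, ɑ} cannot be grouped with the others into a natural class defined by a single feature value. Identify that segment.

u

/ɔ, a, ɛ, ɑ, æ/ are all [−high], but /u/ (high back rounded tense vowel) is [+high]. No other single segment can be removed to leave a set sharing one feature value that the removed segment lacks, so /u/ is the odd one out.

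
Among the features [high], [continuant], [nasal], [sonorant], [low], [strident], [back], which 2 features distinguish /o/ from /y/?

[high], [back]

/o/ (mid back rounded tense vowel) and /y/ (high front rounded tense vowel) agree on [+continuant], [-nasal], [+sonorant], [-low], [-strident]. They differ on [high] (/o/ [-], /y/ [+]), [back] (/o/ [+], /y/ [-]).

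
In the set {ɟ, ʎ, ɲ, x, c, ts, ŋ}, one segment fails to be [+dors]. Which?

ts

/ʎ, x, c, ɟ, ŋ, ɲ/ are all [+dorsal]; /ts/ (voiceless alveolar affricate) is [−dorsal].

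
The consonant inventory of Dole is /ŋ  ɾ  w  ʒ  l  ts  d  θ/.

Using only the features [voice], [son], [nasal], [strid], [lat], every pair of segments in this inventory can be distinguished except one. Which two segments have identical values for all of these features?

Both /w/ and /ɾ/ are [+voice], [+sonorant], [−nasal], [−strident], [−lateral]. Since the list omits [labial], [round], [coronal] and [dorsal] — which do distinguish the labial-velar glide from the alveolar tap — this pair collapses; all other pairs remain distinct.

w, ɾ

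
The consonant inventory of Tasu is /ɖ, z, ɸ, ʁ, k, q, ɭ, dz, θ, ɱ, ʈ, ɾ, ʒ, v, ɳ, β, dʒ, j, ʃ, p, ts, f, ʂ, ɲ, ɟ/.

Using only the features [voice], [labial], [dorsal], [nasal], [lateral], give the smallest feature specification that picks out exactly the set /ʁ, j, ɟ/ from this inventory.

[+voice, −nasal, +dorsal]

/ʁ, j, ɟ/ are all [+voice], [−nasal], [+dorsal], and no other segment in the inventory matches all three values. Dropping any one of them over-generates: [−nasal, +dorsal] alone would also admit /k, q/; [+voice, +dorsal] alone would also admit /ɲ/; [+voice, −nasal] alone would also admit /ɖ, z, ɭ, dz, …/. No other combination of two listed features picks out exactly this set either, so fewer than three features will not do.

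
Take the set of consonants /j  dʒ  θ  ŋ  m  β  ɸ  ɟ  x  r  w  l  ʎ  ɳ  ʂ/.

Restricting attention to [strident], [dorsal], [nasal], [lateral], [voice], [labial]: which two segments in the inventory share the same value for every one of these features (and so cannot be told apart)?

/ɟ/ (voiced palatal stop) and /j/ (palatal glide) are both [-strident], [+dorsal], [-nasal], [-lateral], [+voice], [-labial], so none of the listed features separates them. (They do differ in [sonorant] and [continuant], which are not among the given features.) Every other pair in the inventory differs on at least one listed feature.

ɟ, j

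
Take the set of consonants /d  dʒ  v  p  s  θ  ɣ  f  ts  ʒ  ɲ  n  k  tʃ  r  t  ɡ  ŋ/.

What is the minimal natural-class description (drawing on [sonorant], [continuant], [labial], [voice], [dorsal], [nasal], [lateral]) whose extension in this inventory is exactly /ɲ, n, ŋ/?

[+nasal]

Every target segment is [+nasal] and no other inventory member is, so one feature is enough.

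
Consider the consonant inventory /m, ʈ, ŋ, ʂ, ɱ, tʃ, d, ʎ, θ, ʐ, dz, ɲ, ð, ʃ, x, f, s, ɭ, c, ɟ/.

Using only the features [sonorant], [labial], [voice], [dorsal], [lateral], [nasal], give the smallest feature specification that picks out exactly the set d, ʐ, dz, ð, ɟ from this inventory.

The class [−sonorant], [+voice] has exactly /d, ʐ, dz, ð, ɟ/ as its extension in this inventory. No smaller conjunction from the listed features achieves this: [+voice] alone would also admit /m, ŋ, ɱ, ʎ, …/; [−sonorant] alone would also admit /ʈ, ʂ, tʃ, θ, …/; and checking the remaining single features turns up none with this extension.

[−sonorant, +voice]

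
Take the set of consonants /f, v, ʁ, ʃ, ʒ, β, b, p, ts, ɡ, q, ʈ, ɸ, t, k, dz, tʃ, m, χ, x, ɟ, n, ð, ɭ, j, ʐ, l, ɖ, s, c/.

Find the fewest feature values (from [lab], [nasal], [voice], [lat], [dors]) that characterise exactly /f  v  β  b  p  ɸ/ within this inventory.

[−nasal, +lab]

/f, v, β, b, p, ɸ/ are all [−nasal], [+labial], and no other segment in the inventory matches both values. Dropping any one of them over-generates: [+labial] alone would also admit /m/; [−nasal] alone would also admit /ʁ, ʃ, ʒ, ts, …/. No other single listed feature picks out exactly this set either, so fewer than two features will not do.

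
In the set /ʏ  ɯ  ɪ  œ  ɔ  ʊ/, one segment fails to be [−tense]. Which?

ɯ

Every segment except /ɯ/ is [−tense]. /ɯ/ (high back unrounded vowel) is [+tense], so it is the exception.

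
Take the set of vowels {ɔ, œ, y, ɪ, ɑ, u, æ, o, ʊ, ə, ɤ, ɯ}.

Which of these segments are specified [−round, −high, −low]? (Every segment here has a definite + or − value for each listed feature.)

ə, ɤ

Checking each segment against [−round], [−high], [−low]: /ə/ (mid central vowel (schwa)), /ɤ/ (mid back unrounded tense vowel) satisfy every feature; every other segment in the inventory fails at least one.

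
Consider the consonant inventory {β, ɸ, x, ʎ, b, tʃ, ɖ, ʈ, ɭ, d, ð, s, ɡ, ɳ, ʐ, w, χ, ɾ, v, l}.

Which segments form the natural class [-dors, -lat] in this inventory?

Eliminate segments failing any feature: /x, ʎ, ɡ, w, χ/ are [+dorsal]; /ɭ, l/ are [+lateral]. The remaining /β, ɸ, b, tʃ, ɖ, ʈ, d, ð, s, ɳ, ʐ, ɾ, v/ satisfy [-dorsal], [-lateral].

β, ɸ, b, tʃ, ɖ, ʈ, d, ð, s, ɳ, ʐ, ɾ, v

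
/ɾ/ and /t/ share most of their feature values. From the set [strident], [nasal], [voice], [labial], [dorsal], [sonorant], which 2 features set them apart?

[sonorant], [voice]

/ɾ/ is the alveolar tap and /t/ is the voiceless alveolar stop. Both are [−strident], [−nasal], [−labial], [−dorsal]. /ɾ/ is [+sonorant] while /t/ is [−sonorant]; /ɾ/ is [+voice] while /t/ is [−voice], so the distinguishing features are [sonorant], [voice].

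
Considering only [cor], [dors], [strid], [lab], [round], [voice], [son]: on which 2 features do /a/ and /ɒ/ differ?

/a/ is the low unrounded vowel and /ɒ/ is the low back rounded vowel. Both are [−coronal], [+dorsal], [−strident], [+voice], [+sonorant]. /a/ is [−labial] while /ɒ/ is [+labial]; /a/ is [−round] while /ɒ/ is [+round], so the distinguishing features are [labial], [round].

[labial], [round]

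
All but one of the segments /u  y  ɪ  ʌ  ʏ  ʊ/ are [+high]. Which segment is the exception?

Every segment except /ʌ/ is [+high]. /ʌ/ (mid back unrounded lax vowel) is [-high], so it is the exception.

ʌ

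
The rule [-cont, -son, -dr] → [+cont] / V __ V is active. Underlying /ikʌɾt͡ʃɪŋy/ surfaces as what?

[ixʌɾt͡ʃɪŋy]

/k/ satisfies [-cont, -son, -dr] and sits in V __ V. The [+continuant] counterpart of the voiceless velar stop is /x/. Other segments in /ikʌɾt͡ʃɪŋy/ either fail the structural description or are not in the environment, so the surface form is [ixʌɾt͡ʃɪŋy].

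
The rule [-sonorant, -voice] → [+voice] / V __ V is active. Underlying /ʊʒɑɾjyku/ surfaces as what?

[ʊʒɑɾjyɡu]

/k/ satisfies [-sonorant, -voice] and sits in V __ V. The [+voice] counterpart of the voiceless velar stop is /ɡ/. Other segments in /ʊʒɑɾjyku/ either fail the structural description or are not in the environment, so the surface form is [ʊʒɑɾjyɡu].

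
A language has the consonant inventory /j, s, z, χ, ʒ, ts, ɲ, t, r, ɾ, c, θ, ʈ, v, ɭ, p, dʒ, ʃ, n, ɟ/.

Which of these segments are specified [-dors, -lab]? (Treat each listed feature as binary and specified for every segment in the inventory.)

s, z, ʒ, ts, t, r, ɾ, θ, ʈ, ɭ, dʒ, ʃ, n

Eliminate segments failing any feature: /j, χ, ɲ, c, ɟ/ are [+dorsal]; /v, p/ are [+labial]. The remaining /s, z, ʒ, ts, t, r, ɾ, θ, ʈ, ɭ, dʒ, ʃ, n/ satisfy [-dorsal], [-labial].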